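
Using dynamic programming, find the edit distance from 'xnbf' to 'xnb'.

Let D[i][j] be the edit distance between the first i characters of 'xnbf' and the first j characters of 'xnb', with D[i][0] = i, D[0][j] = j, and D[i][j] = D[i-1][j-1] if the characters match, else 1 + min(D[i-1][j], D[i][j-1], D[i-1][j-1]). Filling the table (rows: prefixes of 'xnbf', columns: prefixes of 'xnb'):
     ε  x  n  b
  ε  0  1  2  3
  x  1  0  1  2
  n  2  1  0  1
  b  3  2  1  0
  f  4  3  2  1
The bottom-right entry gives D[4][3] = 1, so no sequence of fewer than 1 edit works. Backtracking through the table gives one optimal edit sequence (1 edit):
  xnbf → xnb (del f @4)
Edit distance = 1.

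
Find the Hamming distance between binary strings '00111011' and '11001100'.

Differing positions: 1, 2, 3, 4, 6, 7, 8. Hamming distance = 7.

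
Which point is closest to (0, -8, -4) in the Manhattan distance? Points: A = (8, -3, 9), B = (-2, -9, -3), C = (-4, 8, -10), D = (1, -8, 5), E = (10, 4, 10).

Distances: d(A) = 26, d(B) = 4, d(C) = 26, d(D) = 10, d(E) = 36. Nearest: B = (-2, -9, -3) with distance 4.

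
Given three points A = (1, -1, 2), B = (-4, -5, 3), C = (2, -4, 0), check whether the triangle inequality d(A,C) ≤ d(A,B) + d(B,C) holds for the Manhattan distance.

d(A,B) = 5 + 4 + 1 = 10, d(B,C) = 6 + 1 + 3 = 10, d(A,C) = 1 + 3 + 2 = 6.
d(A,C) = 6 ≤ 10 + 10 = 20. Triangle inequality is satisfied.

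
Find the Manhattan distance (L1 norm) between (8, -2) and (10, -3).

Σ|x_i - y_i| = |8 - 10| + |-2 - (-3)| = 2 + 1 = 3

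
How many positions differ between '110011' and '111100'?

Differing positions: 3, 4, 5, 6. Hamming distance = 4.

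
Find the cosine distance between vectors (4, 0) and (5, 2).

With u = (4, 0), v = (5, 2):
u·v = 4·5 + 0·2 = 20 + 0 = 20.
|u| = √(4² + 0²) = √16, |v| = √(5² + 2²) = √29, so |u||v| = √(16·29) = √464.
cos θ = (u·v)/(|u||v|) = 20/√464 ≈ 0.9285
Cosine distance = 1 - cos θ ≈ 1 - 0.9285 = 0.0715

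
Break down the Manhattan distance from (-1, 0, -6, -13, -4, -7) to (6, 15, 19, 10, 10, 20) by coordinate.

Σ|x_i - y_i| = |-1 - 6| + |0 - 15| + |-6 - 19| + |-13 - 10| + |-4 - 10| + |-7 - 20| = 7 + 15 + 25 + 23 + 14 + 27 = 111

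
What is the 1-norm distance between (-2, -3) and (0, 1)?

Σ|x_i - y_i| = |-2 - 0| + |-3 - 1| = 2 + 4 = 6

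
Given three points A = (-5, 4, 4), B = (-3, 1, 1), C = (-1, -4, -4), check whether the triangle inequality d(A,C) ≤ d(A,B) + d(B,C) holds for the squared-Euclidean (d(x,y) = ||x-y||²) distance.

d(A,B) = 2² + 3² + 3² = 22, d(B,C) = 2² + 5² + 5² = 54, d(A,C) = 4² + 8² + 8² = 144.
d(A,C) = 144 > 22 + 54 = 76. Triangle inequality is VIOLATED. (Squared-Euclidean is not a metric — this is a counterexample.)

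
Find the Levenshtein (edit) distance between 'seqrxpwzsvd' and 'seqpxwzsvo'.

Let D[i][j] be the edit distance between the first i characters of 'seqrxpwzsvd' and the first j characters of 'seqpxwzsvo', with D[i][0] = i, D[0][j] = j, and D[i][j] = D[i-1][j-1] if the characters match, else 1 + min(D[i-1][j], D[i][j-1], D[i-1][j-1]). Filling the table (rows: prefixes of 'seqrxpwzsvd', columns: prefixes of 'seqpxwzsvo'):
     ε  s  e  q  p  x  w  z  s  v  o
  ε  0  1  2  3  4  5  6  7  8  9 10
  s  1  0  1  2  3  4  5  6  7  8  9
  e  2  1  0  1  2  3  4  5  6  7  8
  q  3  2  1  0  1  2  3  4  5  6  7
  r  4  3  2  1  1  2  3  4  5  6  7
  x  5  4  3  2  2  1  2  3  4  5  6
  p  6  5  4  3  2  2  2  3  4  5  6
  w  7  6  5  4  3  3  2  3  4  5  6
  z  8  7  6  5  4  4  3  2  3  4  5
  s  9  8  7  6  5  5  4  3  2  3  4
  v 10  9  8  7  6  6  5  4  3  2  3
  d 11 10  9  8  7  7  6  5  4  3  3
The bottom-right entry gives D[11][10] = 3, so no sequence of fewer than 3 edits works. Backtracking through the table gives one optimal edit sequence (3 edits):
  seqrxpwzsvd → seqpxpwzsvd (sub r→p @4)
  seqpxpwzsvd → seqpxwzsvd (del p @6)
  seqpxwzsvd → seqpxwzsvo (sub d→o @10)
Edit distance = 3.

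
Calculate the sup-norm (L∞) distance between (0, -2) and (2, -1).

max(|x_i - y_i|) = max(|0 - 2|, |-2 - (-1)|) = max(2, 1) = 2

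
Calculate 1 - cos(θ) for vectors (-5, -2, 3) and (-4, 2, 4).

With u = (-5, -2, 3), v = (-4, 2, 4):
u·v = (-5)·(-4) + (-2)·2 + 3·4 = 20 + (-4) + 12 = 28.
|u| = √((-5)² + (-2)² + 3²) = √38, |v| = √((-4)² + 2² + 4²) = √36, so |u||v| = √(38·36) = √1368.
cos θ = (u·v)/(|u||v|) = 28/√1368 ≈ 0.757
Cosine distance = 1 - cos θ ≈ 1 - 0.757 = 0.243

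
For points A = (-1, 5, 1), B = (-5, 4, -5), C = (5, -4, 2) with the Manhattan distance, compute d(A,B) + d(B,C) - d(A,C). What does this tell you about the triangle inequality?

d(A,B) = 4 + 1 + 6 = 11, d(B,C) = 10 + 8 + 7 = 25, d(A,C) = 6 + 9 + 1 = 16.
d(A,B) + d(B,C) - d(A,C) = 11 + 25 - 16 = 36 - 16 = 20. This is ≥ 0, so the triangle inequality holds for these points.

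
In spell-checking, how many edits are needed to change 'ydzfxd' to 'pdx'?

Let D[i][j] be the edit distance between the first i characters of 'ydzfxd' and the first j characters of 'pdx', with D[i][0] = i, D[0][j] = j, and D[i][j] = D[i-1][j-1] if the characters match, else 1 + min(D[i-1][j], D[i][j-1], D[i-1][j-1]). Filling the table (rows: prefixes of 'ydzfxd', columns: prefixes of 'pdx'):
     ε  p  d  x
  ε  0  1  2  3
  y  1  1  2  3
  d  2  2  1  2
  z  3  3  2  2
  f  4  4  3  3
  x  5  5  4  3
  d  6  6  5  4
The bottom-right entry gives D[6][3] = 4, so no sequence of fewer than 4 edits works. Backtracking through the table gives one optimal edit sequence (4 edits):
  ydzfxd → pdzfxd (sub y→p @1)
  pdzfxd → pdfxd (del z @3)
  pdfxd → pdxd (del f @3)
  pdxd → pdx (del d @4)
Edit distance = 4.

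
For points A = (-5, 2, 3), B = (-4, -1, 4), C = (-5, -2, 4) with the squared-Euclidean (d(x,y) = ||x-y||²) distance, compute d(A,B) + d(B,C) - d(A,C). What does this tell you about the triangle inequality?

d(A,B) = 1² + 3² + 1² = 11, d(B,C) = 1² + 1² + 0² = 2, d(A,C) = 0² + 4² + 1² = 17.
d(A,B) + d(B,C) - d(A,C) = 11 + 2 - 17 = 13 - 17 = -4. This is < 0, so the triangle inequality FAILS for these points (squared-Euclidean is not a metric).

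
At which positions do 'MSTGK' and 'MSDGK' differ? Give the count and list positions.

Differing positions: 3. Hamming distance = 1.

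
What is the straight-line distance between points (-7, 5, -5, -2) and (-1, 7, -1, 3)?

√(Σ(x_i - y_i)²) = √((-7 - (-1))² + (5 - 7)² + (-5 - (-1))² + (-2 - 3)²)
= √((-6)² + (-2)² + (-4)² + (-5)²) = √(36 + 4 + 16 + 25) = √81 = 9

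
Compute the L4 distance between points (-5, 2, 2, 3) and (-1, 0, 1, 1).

(Σ|x_i - y_i|^4)^(1/4) = (|-5 - (-1)|^4 + |2 - 0|^4 + |2 - 1|^4 + |3 - 1|^4)^(1/4)
= (4^4 + 2^4 + 1^4 + 2^4)^(1/4) = (256 + 16 + 1 + 16)^(1/4) = (289)^(1/4) ≈ 4.1231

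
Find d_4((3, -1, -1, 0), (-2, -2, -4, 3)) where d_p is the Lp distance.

(Σ|x_i - y_i|^4)^(1/4) = (|3 - (-2)|^4 + |-1 - (-2)|^4 + |-1 - (-4)|^4 + |0 - 3|^4)^(1/4)
= (5^4 + 1^4 + 3^4 + 3^4)^(1/4) = (625 + 1 + 81 + 81)^(1/4) = (788)^(1/4) ≈ 5.2982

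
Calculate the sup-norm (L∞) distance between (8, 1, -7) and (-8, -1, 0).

max(|x_i - y_i|) = max(|8 - (-8)|, |1 - (-1)|, |-7 - 0|) = max(16, 2, 7) = 16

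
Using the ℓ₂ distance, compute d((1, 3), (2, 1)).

(Σ|x_i - y_i|^2)^(1/2) = (|1 - 2|^2 + |3 - 1|^2)^(1/2)
= (1^2 + 2^2)^(1/2) = (1 + 4)^(1/2) = (5)^(1/2) ≈ 2.2361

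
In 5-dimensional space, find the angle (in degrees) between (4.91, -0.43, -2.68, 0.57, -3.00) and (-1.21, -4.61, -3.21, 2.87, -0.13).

With u = (4.91, -0.43, -2.68, 0.57, -3.00), v = (-1.21, -4.61, -3.21, 2.87, -0.13):
u·v = 4.91·(-1.21) + (-0.43)·(-4.61) + (-2.68)·(-3.21) + 0.57·2.87 + (-3)·(-0.13) = (-5.9411) + 1.9823 + 8.6028 + 1.6359 + 0.39 = 6.6699.
|u| = √(4.91² + (-0.43)² + (-2.68)² + 0.57² + (-3)²) = √(24.1081 + 0.1849 + 7.1824 + 0.3249 + 9) = √40.8003, |v| = √((-1.21)² + (-4.61)² + (-3.21)² + 2.87² + (-0.13)²) = √(1.4641 + 21.2521 + 10.3041 + 8.2369 + 0.0169) = √41.2741.
cos θ = (u·v)/(|u||v|) = 6.6699/(√40.8003·√41.2741) ≈ 0.162536
θ = arccos(0.162536) ≈ 80.65°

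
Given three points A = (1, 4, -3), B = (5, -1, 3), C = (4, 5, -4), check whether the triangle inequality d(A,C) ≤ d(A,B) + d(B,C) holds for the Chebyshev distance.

d(A,B) = max(4, 5, 6) = 6, d(B,C) = max(1, 6, 7) = 7, d(A,C) = max(3, 1, 1) = 3.
d(A,C) = 3 ≤ 6 + 7 = 13. Triangle inequality is satisfied.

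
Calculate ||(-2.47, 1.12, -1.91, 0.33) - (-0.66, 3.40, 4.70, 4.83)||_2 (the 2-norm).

(Σ|x_i - y_i|^2)^(1/2) = (|-2.47 - (-0.66)|^2 + |1.12 - 3.4|^2 + |-1.91 - 4.7|^2 + |0.33 - 4.83|^2)^(1/2)
= (1.81^2 + 2.28^2 + 6.61^2 + 4.5^2)^(1/2) = (3.2761 + 5.1984 + 43.6921 + 20.25)^(1/2) = (72.4166)^(1/2) ≈ 8.5098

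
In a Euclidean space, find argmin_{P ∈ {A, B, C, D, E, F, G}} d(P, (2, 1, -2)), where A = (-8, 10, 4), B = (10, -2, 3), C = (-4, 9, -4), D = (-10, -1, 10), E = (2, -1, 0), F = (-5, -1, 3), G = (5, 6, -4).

Distances: d(A) ≈ 14.7309, d(B) ≈ 9.8995, d(C) ≈ 10.198, d(D) ≈ 17.088, d(E) ≈ 2.8284, d(F) ≈ 8.8318, d(G) ≈ 6.1644. Nearest: E = (2, -1, 0) with distance 2.8284.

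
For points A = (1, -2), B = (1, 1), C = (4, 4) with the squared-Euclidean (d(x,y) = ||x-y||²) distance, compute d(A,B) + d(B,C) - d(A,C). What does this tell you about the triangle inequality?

d(A,B) = 0² + 3² = 9, d(B,C) = 3² + 3² = 18, d(A,C) = 3² + 6² = 45.
d(A,B) + d(B,C) - d(A,C) = 9 + 18 - 45 = 27 - 45 = -18. This is < 0, so the triangle inequality FAILS for these points (squared-Euclidean is not a metric).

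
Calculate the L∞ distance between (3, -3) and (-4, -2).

max(|x_i - y_i|) = max(|3 - (-4)|, |-3 - (-2)|) = max(7, 1) = 7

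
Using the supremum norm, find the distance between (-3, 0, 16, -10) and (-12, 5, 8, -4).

max(|x_i - y_i|) = max(|-3 - (-12)|, |0 - 5|, |16 - 8|, |-10 - (-4)|) = max(9, 5, 8, 6) = 9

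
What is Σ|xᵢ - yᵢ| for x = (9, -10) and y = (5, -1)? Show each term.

Σ|x_i - y_i| = |9 - 5| + |-10 - (-1)| = 4 + 9 = 13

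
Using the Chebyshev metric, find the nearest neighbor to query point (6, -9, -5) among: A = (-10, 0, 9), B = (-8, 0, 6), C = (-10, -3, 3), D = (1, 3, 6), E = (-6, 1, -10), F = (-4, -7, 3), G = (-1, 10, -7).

Distances: d(A) = 16, d(B) = 14, d(C) = 16, d(D) = 12, d(E) = 12, d(F) = 10, d(G) = 19. Nearest: F = (-4, -7, 3) with distance 10.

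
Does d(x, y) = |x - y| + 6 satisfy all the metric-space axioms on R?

No. d fails identity of indiscernibles (specifically d(x,x) = 0): d(-2, -2) = |-2 - (-2)| + 6 = 0 + 6 = 6 ≠ 0.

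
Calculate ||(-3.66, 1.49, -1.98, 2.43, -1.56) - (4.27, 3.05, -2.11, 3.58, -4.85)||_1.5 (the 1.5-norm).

(Σ|x_i - y_i|^1.5)^(1/1.5) = (|-3.66 - 4.27|^1.5 + |1.49 - 3.05|^1.5 + |-1.98 - (-2.11)|^1.5 + |2.43 - 3.58|^1.5 + |-1.56 - (-4.85)|^1.5)^(1/1.5)
= (7.93^1.5 + 1.56^1.5 + 0.13^1.5 + 1.15^1.5 + 3.29^1.5)^(1/1.5) ≈ (22.3311 + 1.9484 + 0.0469 + 1.2332 + 5.9675)^(1/1.5) = (31.5271)^(1/1.5) ≈ 9.9798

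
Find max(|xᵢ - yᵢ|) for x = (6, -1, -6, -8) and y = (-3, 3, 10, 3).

max(|x_i - y_i|) = max(|6 - (-3)|, |-1 - 3|, |-6 - 10|, |-8 - 3|) = max(9, 4, 16, 11) = 16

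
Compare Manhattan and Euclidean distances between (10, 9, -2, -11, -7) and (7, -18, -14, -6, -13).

L1 = |10 - 7| + |9 - (-18)| + |-2 - (-14)| + |-11 - (-6)| + |-7 - (-13)| = 3 + 27 + 12 + 5 + 6 = 53
L2 = √(3² + 27² + 12² + 5² + 6²) = √943 ≈ 30.7083
L1 ≥ L2 always (equality iff movement is along one axis); L1 > L2 here.
Ratio L1/L2 = 53/√943 ≈ 1.7259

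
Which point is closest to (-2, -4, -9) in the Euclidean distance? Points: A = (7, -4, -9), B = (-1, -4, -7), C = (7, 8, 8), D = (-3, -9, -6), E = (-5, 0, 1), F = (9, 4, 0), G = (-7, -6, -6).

Distances: d(A) = 9, d(B) ≈ 2.2361, d(C) ≈ 22.6716, d(D) ≈ 5.9161, d(E) ≈ 11.1803, d(F) ≈ 16.3095, d(G) ≈ 6.1644. Nearest: B = (-1, -4, -7) with distance 2.2361.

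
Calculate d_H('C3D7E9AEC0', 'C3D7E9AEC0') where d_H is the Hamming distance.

Differing positions: none. Hamming distance = 0.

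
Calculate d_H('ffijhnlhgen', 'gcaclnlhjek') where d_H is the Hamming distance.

Differing positions: 1, 2, 3, 4, 5, 9, 11. Hamming distance = 7.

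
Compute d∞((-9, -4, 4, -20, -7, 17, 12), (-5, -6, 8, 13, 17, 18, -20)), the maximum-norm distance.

max(|x_i - y_i|) = max(|-9 - (-5)|, |-4 - (-6)|, |4 - 8|, |-20 - 13|, |-7 - 17|, |17 - 18|, |12 - (-20)|) = max(4, 2, 4, 33, 24, 1, 32) = 33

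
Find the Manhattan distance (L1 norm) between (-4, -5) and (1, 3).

Σ|x_i - y_i| = |-4 - 1| + |-5 - 3| = 5 + 8 = 13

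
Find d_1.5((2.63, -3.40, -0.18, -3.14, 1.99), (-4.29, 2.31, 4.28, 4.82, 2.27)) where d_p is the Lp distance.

(Σ|x_i - y_i|^1.5)^(1/1.5) = (|2.63 - (-4.29)|^1.5 + |-3.4 - 2.31|^1.5 + |-0.18 - 4.28|^1.5 + |-3.14 - 4.82|^1.5 + |1.99 - 2.27|^1.5)^(1/1.5)
= (6.92^1.5 + 5.71^1.5 + 4.46^1.5 + 7.96^1.5 + 0.28^1.5)^(1/1.5) ≈ (18.2037 + 13.6444 + 9.4189 + 22.4579 + 0.1482)^(1/1.5) = (63.8731)^(1/1.5) ≈ 15.9788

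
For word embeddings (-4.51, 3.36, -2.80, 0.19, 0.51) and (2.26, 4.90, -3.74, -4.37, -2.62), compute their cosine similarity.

With u = (-4.51, 3.36, -2.80, 0.19, 0.51), v = (2.26, 4.90, -3.74, -4.37, -2.62):
u·v = (-4.51)·2.26 + 3.36·4.9 + (-2.8)·(-3.74) + 0.19·(-4.37) + 0.51·(-2.62) = (-10.1926) + 16.464 + 10.472 + (-0.8303) + (-1.3362) = 14.5769.
|u| = √((-4.51)² + 3.36² + (-2.8)² + 0.19² + 0.51²) = √(20.3401 + 11.2896 + 7.84 + 0.0361 + 0.2601) = √39.7659, |v| = √(2.26² + 4.9² + (-3.74)² + (-4.37)² + (-2.62)²) = √(5.1076 + 24.01 + 13.9876 + 19.0969 + 6.8644) = √69.0665.
cos θ = (u·v)/(|u||v|) = 14.5769/(√39.7659·√69.0665) ≈ 0.2781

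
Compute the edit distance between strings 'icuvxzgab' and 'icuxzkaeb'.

Let D[i][j] be the edit distance between the first i characters of 'icuvxzgab' and the first j characters of 'icuxzkaeb', with D[i][0] = i, D[0][j] = j, and D[i][j] = D[i-1][j-1] if the characters match, else 1 + min(D[i-1][j], D[i][j-1], D[i-1][j-1]). Filling the table (rows: prefixes of 'icuvxzgab', columns: prefixes of 'icuxzkaeb'):
     ε  i  c  u  x  z  k  a  e  b
  ε  0  1  2  3  4  5  6  7  8  9
  i  1  0  1  2  3  4  5  6  7  8
  c  2  1  0  1  2  3  4  5  6  7
  u  3  2  1  0  1  2  3  4  5  6
  v  4  3  2  1  1  2  3  4  5  6
  x  5  4  3  2  1  2  3  4  5  6
  z  6  5  4  3  2  1  2  3  4  5
  g  7  6  5  4  3  2  2  3  4  5
  a  8  7  6  5  4  3  3  2  3  4
  b  9  8  7  6  5  4  4  3  3  3
The bottom-right entry gives D[9][9] = 3, so no sequence of fewer than 3 edits works. Backtracking through the table gives one optimal edit sequence (3 edits):
  icuvxzgab → icuxzgab (del v @4)
  icuxzgab → icuxzkab (sub g→k @6)
  icuxzkab → icuxzkaeb (ins e @8)
Edit distance = 3.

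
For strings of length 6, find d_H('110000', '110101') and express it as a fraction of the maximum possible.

Differing positions: 4, 6. Hamming distance = 2. The maximum possible Hamming distance for length-6 strings is 6, so d_H/6 = 2/6 ≈ 0.3333.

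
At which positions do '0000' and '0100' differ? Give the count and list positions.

Differing positions: 2. Hamming distance = 1.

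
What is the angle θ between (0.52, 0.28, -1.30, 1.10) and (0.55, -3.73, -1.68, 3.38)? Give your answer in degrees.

With u = (0.52, 0.28, -1.30, 1.10), v = (0.55, -3.73, -1.68, 3.38):
u·v = 0.52·0.55 + 0.28·(-3.73) + (-1.3)·(-1.68) + 1.1·3.38 = 0.286 + (-1.0444) + 2.184 + 3.718 = 5.1436.
|u| = √(0.52² + 0.28² + (-1.3)² + 1.1²) = √(0.2704 + 0.0784 + 1.69 + 1.21) = √3.2488, |v| = √(0.55² + (-3.73)² + (-1.68)² + 3.38²) = √(0.3025 + 13.9129 + 2.8224 + 11.4244) = √28.4622.
cos θ = (u·v)/(|u||v|) = 5.1436/(√3.2488·√28.4622) ≈ 0.534899
θ = arccos(0.534899) ≈ 57.66°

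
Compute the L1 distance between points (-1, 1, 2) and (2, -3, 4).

Σ|x_i - y_i| = |-1 - 2| + |1 - (-3)| + |2 - 4| = 3 + 4 + 2 = 9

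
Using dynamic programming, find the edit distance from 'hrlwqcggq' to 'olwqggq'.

Let D[i][j] be the edit distance between the first i characters of 'hrlwqcggq' and the first j characters of 'olwqggq', with D[i][0] = i, D[0][j] = j, and D[i][j] = D[i-1][j-1] if the characters match, else 1 + min(D[i-1][j], D[i][j-1], D[i-1][j-1]). Filling the table (rows: prefixes of 'hrlwqcggq', columns: prefixes of 'olwqggq'):
     ε  o  l  w  q  g  g  q
  ε  0  1  2  3  4  5  6  7
  h  1  1  2  3  4  5  6  7
  r  2  2  2  3  4  5  6  7
  l  3  3  2  3  4  5  6  7
  w  4  4  3  2  3  4  5  6
  q  5  5  4  3  2  3  4  5
  c  6  6  5  4  3  3  4  5
  g  7  7  6  5  4  3  3  4
  g  8  8  7  6  5  4  3  4
  q  9  9  8  7  6  5  4  3
The bottom-right entry gives D[9][7] = 3, so no sequence of fewer than 3 edits works. Backtracking through the table gives one optimal edit sequence (3 edits):
  hrlwqcggq → rlwqcggq (del h @1)
  rlwqcggq → olwqcggq (sub r→o @1)
  olwqcggq → olwqggq (del c @5)
Edit distance = 3.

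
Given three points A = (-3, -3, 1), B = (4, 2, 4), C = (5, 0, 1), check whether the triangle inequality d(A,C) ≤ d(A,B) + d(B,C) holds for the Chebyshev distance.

d(A,B) = max(7, 5, 3) = 7, d(B,C) = max(1, 2, 3) = 3, d(A,C) = max(8, 3, 0) = 8.
d(A,C) = 8 ≤ 7 + 3 = 10. Triangle inequality is satisfied.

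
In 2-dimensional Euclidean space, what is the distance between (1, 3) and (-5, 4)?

√(Σ(x_i - y_i)²) = √((1 - (-5))² + (3 - 4)²)
= √(6² + (-1)²) = √(36 + 1) = √37 ≈ 6.0828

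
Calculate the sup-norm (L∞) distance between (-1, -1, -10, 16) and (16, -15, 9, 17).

max(|x_i - y_i|) = max(|-1 - 16|, |-1 - (-15)|, |-10 - 9|, |16 - 17|) = max(17, 14, 19, 1) = 19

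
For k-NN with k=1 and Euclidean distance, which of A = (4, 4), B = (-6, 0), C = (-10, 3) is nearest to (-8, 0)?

Distances: d(A) ≈ 12.6491, d(B) = 2, d(C) ≈ 3.6056. Nearest: B = (-6, 0) with distance 2.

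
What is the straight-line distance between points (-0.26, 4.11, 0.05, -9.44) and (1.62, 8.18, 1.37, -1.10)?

√(Σ(x_i - y_i)²) = √((-0.26 - 1.62)² + (4.11 - 8.18)² + (0.05 - 1.37)² + (-9.44 - (-1.1))²)
= √((-1.88)² + (-4.07)² + (-1.32)² + (-8.34)²) = √(3.5344 + 16.5649 + 1.7424 + 69.5556) = √91.3973 ≈ 9.5602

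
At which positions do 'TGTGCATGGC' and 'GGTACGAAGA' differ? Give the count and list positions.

Differing positions: 1, 4, 6, 7, 8, 10. Hamming distance = 6.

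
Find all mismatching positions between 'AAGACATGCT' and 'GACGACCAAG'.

Differing positions: 1, 3, 4, 5, 6, 7, 8, 9, 10. Hamming distance = 9.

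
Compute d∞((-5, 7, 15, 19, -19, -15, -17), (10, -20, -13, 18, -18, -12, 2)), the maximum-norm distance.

max(|x_i - y_i|) = max(|-5 - 10|, |7 - (-20)|, |15 - (-13)|, |19 - 18|, |-19 - (-18)|, |-15 - (-12)|, |-17 - 2|) = max(15, 27, 28, 1, 1, 3, 19) = 28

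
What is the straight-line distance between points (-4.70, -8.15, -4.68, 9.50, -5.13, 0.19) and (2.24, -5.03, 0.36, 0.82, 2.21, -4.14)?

√(Σ(x_i - y_i)²) = √((-4.7 - 2.24)² + (-8.15 - (-5.03))² + (-4.68 - 0.36)² + (9.5 - 0.82)² + (-5.13 - 2.21)² + (0.19 - (-4.14))²)
= √((-6.94)² + (-3.12)² + (-5.04)² + 8.68² + (-7.34)² + 4.33²) = √(48.1636 + 9.7344 + 25.4016 + 75.3424 + 53.8756 + 18.7489) = √231.2665 ≈ 15.2074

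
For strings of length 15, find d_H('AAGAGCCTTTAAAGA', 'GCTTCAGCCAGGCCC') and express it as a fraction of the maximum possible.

Differing positions: 1, 2, 3, 4, 5, 6, 7, 8, 9, 10, 11, 12, 13, 14, 15. Hamming distance = 15. The maximum possible Hamming distance for length-15 strings is 15, so d_H/15 = 15/15 = 1.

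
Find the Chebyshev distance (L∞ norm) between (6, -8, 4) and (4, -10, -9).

max(|x_i - y_i|) = max(|6 - 4|, |-8 - (-10)|, |4 - (-9)|) = max(2, 2, 13) = 13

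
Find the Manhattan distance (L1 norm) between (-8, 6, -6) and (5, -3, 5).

Σ|x_i - y_i| = |-8 - 5| + |6 - (-3)| + |-6 - 5| = 13 + 9 + 11 = 33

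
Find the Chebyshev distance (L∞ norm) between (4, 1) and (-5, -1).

max(|x_i - y_i|) = max(|4 - (-5)|, |1 - (-1)|) = max(9, 2) = 9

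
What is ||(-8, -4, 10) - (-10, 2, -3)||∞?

max(|x_i - y_i|) = max(|-8 - (-10)|, |-4 - 2|, |10 - (-3)|) = max(2, 6, 13) = 13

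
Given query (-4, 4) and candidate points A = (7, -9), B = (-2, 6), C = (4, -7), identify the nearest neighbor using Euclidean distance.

Distances: d(A) ≈ 17.0294, d(B) ≈ 2.8284, d(C) ≈ 13.6015. Nearest: B = (-2, 6) with distance 2.8284.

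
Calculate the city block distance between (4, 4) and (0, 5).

Σ|x_i - y_i| = |4 - 0| + |4 - 5| = 4 + 1 = 5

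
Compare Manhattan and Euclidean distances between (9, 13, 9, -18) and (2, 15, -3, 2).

L1 = |9 - 2| + |13 - 15| + |9 - (-3)| + |-18 - 2| = 7 + 2 + 12 + 20 = 41
L2 = √(7² + 2² + 12² + 20²) = √597 ≈ 24.4336
L1 ≥ L2 always (equality iff movement is along one axis); L1 > L2 here.
Ratio L1/L2 = 41/√597 ≈ 1.678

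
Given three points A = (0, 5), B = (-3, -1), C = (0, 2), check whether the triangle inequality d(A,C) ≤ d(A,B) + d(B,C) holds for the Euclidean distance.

d(A,B) = √(3² + 6²) = √45 ≈ 6.7082, d(B,C) = √(3² + 3²) = √18 ≈ 4.2426, d(A,C) = √(0² + 3²) = √9 = 3.
d(A,C) = 3 ≤ 6.7082 + 4.2426 = 10.9508. Triangle inequality is satisfied.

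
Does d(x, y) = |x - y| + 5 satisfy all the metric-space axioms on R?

No. d fails identity of indiscernibles (specifically d(x,x) = 0): d(-6, -6) = |-6 - (-6)| + 5 = 0 + 5 = 5 ≠ 0.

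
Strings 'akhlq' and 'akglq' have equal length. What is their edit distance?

Let D[i][j] be the edit distance between the first i characters of 'akhlq' and the first j characters of 'akglq', with D[i][0] = i, D[0][j] = j, and D[i][j] = D[i-1][j-1] if the characters match, else 1 + min(D[i-1][j], D[i][j-1], D[i-1][j-1]). Filling the table (rows: prefixes of 'akhlq', columns: prefixes of 'akglq'):
     ε  a  k  g  l  q
  ε  0  1  2  3  4  5
  a  1  0  1  2  3  4
  k  2  1  0  1  2  3
  h  3  2  1  1  2  3
  l  4  3  2  2  1  2
  q  5  4  3  3  2  1
The bottom-right entry gives D[5][5] = 1, so no sequence of fewer than 1 edit works. Backtracking through the table gives one optimal edit sequence (1 edit):
  akhlq → akglq (sub h→g @3)
Edit distance = 1.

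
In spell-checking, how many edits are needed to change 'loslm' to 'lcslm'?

Let D[i][j] be the edit distance between the first i characters of 'loslm' and the first j characters of 'lcslm', with D[i][0] = i, D[0][j] = j, and D[i][j] = D[i-1][j-1] if the characters match, else 1 + min(D[i-1][j], D[i][j-1], D[i-1][j-1]). Filling the table (rows: prefixes of 'loslm', columns: prefixes of 'lcslm'):
     ε  l  c  s  l  m
  ε  0  1  2  3  4  5
  l  1  0  1  2  3  4
  o  2  1  1  2  3  4
  s  3  2  2  1  2  3
  l  4  3  3  2  1  2
  m  5  4  4  3  2  1
The bottom-right entry gives D[5][5] = 1, so no sequence of fewer than 1 edit works. Backtracking through the table gives one optimal edit sequence (1 edit):
  loslm → lcslm (sub o→c @2)
Edit distance = 1.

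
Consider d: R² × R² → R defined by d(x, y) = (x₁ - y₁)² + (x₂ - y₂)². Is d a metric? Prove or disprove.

No. The squared Euclidean distance fails the triangle inequality. Counterexample: x = (0, 0), y = (3, 3), z = (6, 6). d(x,z) = 6² + 6² = 72, but d(x,y) + d(y,z) = (3² + 3²) + (3² + 3²) = 18 + 18 = 36. Since 72 > 36, the triangle inequality is violated. (Note: √d, the ordinary Euclidean distance, IS a metric.)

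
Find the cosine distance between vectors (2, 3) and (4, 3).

With u = (2, 3), v = (4, 3):
u·v = 2·4 + 3·3 = 8 + 9 = 17.
|u| = √(2² + 3²) = √13, |v| = √(4² + 3²) = √25, so |u||v| = √(13·25) = √325.
cos θ = (u·v)/(|u||v|) = 17/√325 ≈ 0.943
Cosine distance = 1 - cos θ ≈ 1 - 0.943 = 0.057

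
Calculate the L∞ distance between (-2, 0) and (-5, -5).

max(|x_i - y_i|) = max(|-2 - (-5)|, |0 - (-5)|) = max(3, 5) = 5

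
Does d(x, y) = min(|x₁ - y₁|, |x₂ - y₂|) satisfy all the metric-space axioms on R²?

No. d fails identity of indiscernibles: take x = (-3, 0) and y = (-3, 7). Then d(x,y) = min(|-3 - (-3)|, |0 - 7|) = min(0, 7) = 0, yet x ≠ y.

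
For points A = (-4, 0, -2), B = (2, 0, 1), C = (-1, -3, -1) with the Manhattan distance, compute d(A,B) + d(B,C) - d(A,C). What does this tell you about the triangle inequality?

d(A,B) = 6 + 0 + 3 = 9, d(B,C) = 3 + 3 + 2 = 8, d(A,C) = 3 + 3 + 1 = 7.
d(A,B) + d(B,C) - d(A,C) = 9 + 8 - 7 = 17 - 7 = 10. This is ≥ 0, so the triangle inequality holds for these points.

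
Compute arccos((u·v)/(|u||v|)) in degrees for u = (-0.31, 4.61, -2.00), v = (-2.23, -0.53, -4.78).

With u = (-0.31, 4.61, -2.00), v = (-2.23, -0.53, -4.78):
u·v = (-0.31)·(-2.23) + 4.61·(-0.53) + (-2)·(-4.78) = 0.6913 + (-2.4433) + 9.56 = 7.808.
|u| = √((-0.31)² + 4.61² + (-2)²) = √(0.0961 + 21.2521 + 4) = √25.3482, |v| = √((-2.23)² + (-0.53)² + (-4.78)²) = √(4.9729 + 0.2809 + 22.8484) = √28.1022.
cos θ = (u·v)/(|u||v|) = 7.808/(√25.3482·√28.1022) ≈ 0.292547
θ = arccos(0.292547) ≈ 72.99°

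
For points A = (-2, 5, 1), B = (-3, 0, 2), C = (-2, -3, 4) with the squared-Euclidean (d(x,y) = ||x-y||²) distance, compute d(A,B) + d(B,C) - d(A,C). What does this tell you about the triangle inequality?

d(A,B) = 1² + 5² + 1² = 27, d(B,C) = 1² + 3² + 2² = 14, d(A,C) = 0² + 8² + 3² = 73.
d(A,B) + d(B,C) - d(A,C) = 27 + 14 - 73 = 41 - 73 = -32. This is < 0, so the triangle inequality FAILS for these points (squared-Euclidean is not a metric).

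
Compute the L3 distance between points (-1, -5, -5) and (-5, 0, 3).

(Σ|x_i - y_i|^3)^(1/3) = (|-1 - (-5)|^3 + |-5 - 0|^3 + |-5 - 3|^3)^(1/3)
= (4^3 + 5^3 + 8^3)^(1/3) = (64 + 125 + 512)^(1/3) = (701)^(1/3) ≈ 8.8833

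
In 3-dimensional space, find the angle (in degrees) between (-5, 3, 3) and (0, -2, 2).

With u = (-5, 3, 3), v = (0, -2, 2):
u·v = (-5)·0 + 3·(-2) + 3·2 = 0 + (-6) + 6 = 0.
|u| = √((-5)² + 3² + 3²) = √43, |v| = √(0² + (-2)² + 2²) = √8, so |u||v| = √(43·8) = √344.
cos θ = (u·v)/(|u||v|) = 0/√344 = 0 (the vectors are orthogonal)
θ = arccos(0) = 90°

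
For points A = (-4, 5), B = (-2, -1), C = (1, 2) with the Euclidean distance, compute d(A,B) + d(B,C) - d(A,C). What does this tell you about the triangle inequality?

d(A,B) = √(2² + 6²) = √40 ≈ 6.3246, d(B,C) = √(3² + 3²) = √18 ≈ 4.2426, d(A,C) = √(5² + 3²) = √34 ≈ 5.831.
d(A,B) + d(B,C) - d(A,C) = 6.3246 + 4.2426 - 5.831 = 10.5672 - 5.831 = 4.7362 (to 4 decimal places). This is ≥ 0, so the triangle inequality holds for these points.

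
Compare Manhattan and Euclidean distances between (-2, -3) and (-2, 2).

L1 = |-2 - (-2)| + |-3 - 2| = 0 + 5 = 5
L2 = √(0² + 5²) = √25 = 5
L1 ≥ L2 always (equality iff movement is along one axis); L1 = L2 here (movement is along a single axis).
Ratio L1/L2 = 5/5 = 1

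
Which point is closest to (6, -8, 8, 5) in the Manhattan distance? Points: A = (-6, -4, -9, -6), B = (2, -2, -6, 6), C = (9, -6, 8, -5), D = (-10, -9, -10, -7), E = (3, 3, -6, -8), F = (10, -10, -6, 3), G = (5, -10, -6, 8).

Distances: d(A) = 44, d(B) = 25, d(C) = 15, d(D) = 47, d(E) = 41, d(F) = 22, d(G) = 20. Nearest: C = (9, -6, 8, -5) with distance 15.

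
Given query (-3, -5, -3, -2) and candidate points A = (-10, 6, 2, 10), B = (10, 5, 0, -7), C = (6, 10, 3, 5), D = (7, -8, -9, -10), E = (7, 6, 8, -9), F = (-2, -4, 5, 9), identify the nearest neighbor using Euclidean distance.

Distances: d(A) ≈ 18.412, d(B) ≈ 17.4069, d(C) ≈ 19.7737, d(D) ≈ 14.4568, d(E) ≈ 19.7737, d(F) ≈ 13.6748. Nearest: F = (-2, -4, 5, 9) with distance 13.6748.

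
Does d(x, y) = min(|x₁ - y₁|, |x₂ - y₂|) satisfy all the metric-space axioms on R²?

No. d fails identity of indiscernibles: take x = (1, 0) and y = (1, 1). Then d(x,y) = min(|1 - 1|, |0 - 1|) = min(0, 1) = 0, yet x ≠ y.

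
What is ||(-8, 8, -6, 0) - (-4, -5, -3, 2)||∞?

max(|x_i - y_i|) = max(|-8 - (-4)|, |8 - (-5)|, |-6 - (-3)|, |0 - 2|) = max(4, 13, 3, 2) = 13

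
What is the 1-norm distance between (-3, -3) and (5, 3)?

Σ|x_i - y_i| = |-3 - 5| + |-3 - 3| = 8 + 6 = 14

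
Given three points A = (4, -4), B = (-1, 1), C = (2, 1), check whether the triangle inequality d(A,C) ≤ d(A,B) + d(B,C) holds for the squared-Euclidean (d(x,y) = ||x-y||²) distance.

d(A,B) = 5² + 5² = 50, d(B,C) = 3² + 0² = 9, d(A,C) = 2² + 5² = 29.
d(A,C) = 29 ≤ 50 + 9 = 59. Triangle inequality is satisfied.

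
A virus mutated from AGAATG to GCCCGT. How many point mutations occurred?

Differing positions: 1, 2, 3, 4, 5, 6. Hamming distance = 6.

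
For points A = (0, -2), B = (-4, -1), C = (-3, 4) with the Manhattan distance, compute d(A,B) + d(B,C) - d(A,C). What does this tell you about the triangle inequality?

d(A,B) = 4 + 1 = 5, d(B,C) = 1 + 5 = 6, d(A,C) = 3 + 6 = 9.
d(A,B) + d(B,C) - d(A,C) = 5 + 6 - 9 = 11 - 9 = 2. This is ≥ 0, so the triangle inequality holds for these points.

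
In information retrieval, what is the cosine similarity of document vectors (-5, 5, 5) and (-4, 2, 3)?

With u = (-5, 5, 5), v = (-4, 2, 3):
u·v = (-5)·(-4) + 5·2 + 5·3 = 20 + 10 + 15 = 45.
|u| = √((-5)² + 5² + 5²) = √75, |v| = √((-4)² + 2² + 3²) = √29, so |u||v| = √(75·29) = √2175.
cos θ = (u·v)/(|u||v|) = 45/√2175 ≈ 0.9649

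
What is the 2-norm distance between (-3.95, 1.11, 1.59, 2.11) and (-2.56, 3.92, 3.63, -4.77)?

(Σ|x_i - y_i|^2)^(1/2) = (|-3.95 - (-2.56)|^2 + |1.11 - 3.92|^2 + |1.59 - 3.63|^2 + |2.11 - (-4.77)|^2)^(1/2)
= (1.39^2 + 2.81^2 + 2.04^2 + 6.88^2)^(1/2) = (1.9321 + 7.8961 + 4.1616 + 47.3344)^(1/2) = (61.3242)^(1/2) ≈ 7.831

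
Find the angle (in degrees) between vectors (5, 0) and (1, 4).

With u = (5, 0), v = (1, 4):
u·v = 5·1 + 0·4 = 5 + 0 = 5.
|u| = √(5² + 0²) = √25, |v| = √(1² + 4²) = √17, so |u||v| = √(25·17) = √425.
cos θ = (u·v)/(|u||v|) = 5/√425 ≈ 0.242536
θ = arccos(0.242536) ≈ 75.96°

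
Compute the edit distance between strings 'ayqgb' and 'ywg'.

Let D[i][j] be the edit distance between the first i characters of 'ayqgb' and the first j characters of 'ywg', with D[i][0] = i, D[0][j] = j, and D[i][j] = D[i-1][j-1] if the characters match, else 1 + min(D[i-1][j], D[i][j-1], D[i-1][j-1]). Filling the table (rows: prefixes of 'ayqgb', columns: prefixes of 'ywg'):
     ε  y  w  g
  ε  0  1  2  3
  a  1  1  2  3
  y  2  1  2  3
  q  3  2  2  3
  g  4  3  3  2
  b  5  4  4  3
The bottom-right entry gives D[5][3] = 3, so no sequence of fewer than 3 edits works. Backtracking through the table gives one optimal edit sequence (3 edits):
  ayqgb → yqgb (del a @1)
  yqgb → ywgb (sub q→w @2)
  ywgb → ywg (del b @4)
Edit distance = 3.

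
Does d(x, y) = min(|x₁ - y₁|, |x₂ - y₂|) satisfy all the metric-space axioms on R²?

No. d fails identity of indiscernibles: take x = (1, 0) and y = (1, 4). Then d(x,y) = min(|1 - 1|, |0 - 4|) = min(0, 4) = 0, yet x ≠ y.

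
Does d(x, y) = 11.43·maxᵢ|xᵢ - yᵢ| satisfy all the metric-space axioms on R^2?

Yes. The L∞ (Chebyshev) norm induces a metric on R^2, and multiplying a metric by a positive constant 11.43 > 0 preserves all four axioms: non-negativity (11.43·||x-y|| ≥ 0), identity (11.43·||x-y|| = 0 ⟺ ||x-y|| = 0 ⟺ x = y), symmetry (||x-y|| = ||y-x||), and the triangle inequality (11.43·||x-z|| ≤ 11.43·||x-y|| + 11.43·||y-z||). So d is a metric.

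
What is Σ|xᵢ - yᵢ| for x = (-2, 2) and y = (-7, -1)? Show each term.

Σ|x_i - y_i| = |-2 - (-7)| + |2 - (-1)| = 5 + 3 = 8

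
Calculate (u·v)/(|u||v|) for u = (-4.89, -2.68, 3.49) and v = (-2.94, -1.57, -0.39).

With u = (-4.89, -2.68, 3.49), v = (-2.94, -1.57, -0.39):
u·v = (-4.89)·(-2.94) + (-2.68)·(-1.57) + 3.49·(-0.39) = 14.3766 + 4.2076 + (-1.3611) = 17.2231.
|u| = √((-4.89)² + (-2.68)² + 3.49²) = √(23.9121 + 7.1824 + 12.1801) = √43.2746, |v| = √((-2.94)² + (-1.57)² + (-0.39)²) = √(8.6436 + 2.4649 + 0.1521) = √11.2606.
cos θ = (u·v)/(|u||v|) = 17.2231/(√43.2746·√11.2606) ≈ 0.7802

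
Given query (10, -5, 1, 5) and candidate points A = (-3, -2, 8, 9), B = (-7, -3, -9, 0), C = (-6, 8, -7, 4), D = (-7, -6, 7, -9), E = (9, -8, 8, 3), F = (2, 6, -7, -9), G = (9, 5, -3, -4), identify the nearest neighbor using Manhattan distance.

Distances: d(A) = 27, d(B) = 34, d(C) = 38, d(D) = 38, d(E) = 13, d(F) = 41, d(G) = 24. Nearest: E = (9, -8, 8, 3) with distance 13.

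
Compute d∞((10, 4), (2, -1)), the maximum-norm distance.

max(|x_i - y_i|) = max(|10 - 2|, |4 - (-1)|) = max(8, 5) = 8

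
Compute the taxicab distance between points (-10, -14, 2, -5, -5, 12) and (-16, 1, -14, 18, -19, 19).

Σ|x_i - y_i| = |-10 - (-16)| + |-14 - 1| + |2 - (-14)| + |-5 - 18| + |-5 - (-19)| + |12 - 19| = 6 + 15 + 16 + 23 + 14 + 7 = 81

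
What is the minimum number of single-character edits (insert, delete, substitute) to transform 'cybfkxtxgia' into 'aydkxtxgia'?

Let D[i][j] be the edit distance between the first i characters of 'cybfkxtxgia' and the first j characters of 'aydkxtxgia', with D[i][0] = i, D[0][j] = j, and D[i][j] = D[i-1][j-1] if the characters match, else 1 + min(D[i-1][j], D[i][j-1], D[i-1][j-1]). Filling the table (rows: prefixes of 'cybfkxtxgia', columns: prefixes of 'aydkxtxgia'):
     ε  a  y  d  k  x  t  x  g  i  a
  ε  0  1  2  3  4  5  6  7  8  9 10
  c  1  1  2  3  4  5  6  7  8  9 10
  y  2  2  1  2  3  4  5  6  7  8  9
  b  3  3  2  2  3  4  5  6  7  8  9
  f  4  4  3  3  3  4  5  6  7  8  9
  k  5  5  4  4  3  4  5  6  7  8  9
  x  6  6  5  5  4  3  4  5  6  7  8
  t  7  7  6  6  5  4  3  4  5  6  7
  x  8  8  7  7  6  5  4  3  4  5  6
  g  9  9  8  8  7  6  5  4  3  4  5
  i 10 10  9  9  8  7  6  5  4  3  4
  a 11 10 10 10  9  8  7  6  5  4  3
The bottom-right entry gives D[11][10] = 3, so no sequence of fewer than 3 edits works. Backtracking through the table gives one optimal edit sequence (3 edits):
  cybfkxtxgia → aybfkxtxgia (sub c→a @1)
  aybfkxtxgia → ayfkxtxgia (del b @3)
  ayfkxtxgia → aydkxtxgia (sub f→d @3)
Edit distance = 3.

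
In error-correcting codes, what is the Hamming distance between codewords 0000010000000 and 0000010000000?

Differing positions: none. Hamming distance = 0.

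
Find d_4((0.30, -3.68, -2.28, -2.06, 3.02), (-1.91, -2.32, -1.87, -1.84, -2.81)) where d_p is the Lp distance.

(Σ|x_i - y_i|^4)^(1/4) = (|0.3 - (-1.91)|^4 + |-3.68 - (-2.32)|^4 + |-2.28 - (-1.87)|^4 + |-2.06 - (-1.84)|^4 + |3.02 - (-2.81)|^4)^(1/4)
= (2.21^4 + 1.36^4 + 0.41^4 + 0.22^4 + 5.83^4)^(1/4) ≈ (23.8544 + 3.421 + 0.0283 + 0.0023 + 1155.2453)^(1/4) = (1182.5513)^(1/4) ≈ 5.8641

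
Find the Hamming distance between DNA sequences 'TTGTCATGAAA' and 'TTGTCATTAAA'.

Differing positions: 8. Hamming distance = 1.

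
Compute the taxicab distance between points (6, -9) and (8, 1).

Σ|x_i - y_i| = |6 - 8| + |-9 - 1| = 2 + 10 = 12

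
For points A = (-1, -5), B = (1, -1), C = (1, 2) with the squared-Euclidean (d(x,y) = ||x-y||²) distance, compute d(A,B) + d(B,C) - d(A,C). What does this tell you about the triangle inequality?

d(A,B) = 2² + 4² = 20, d(B,C) = 0² + 3² = 9, d(A,C) = 2² + 7² = 53.
d(A,B) + d(B,C) - d(A,C) = 20 + 9 - 53 = 29 - 53 = -24. This is < 0, so the triangle inequality FAILS for these points (squared-Euclidean is not a metric).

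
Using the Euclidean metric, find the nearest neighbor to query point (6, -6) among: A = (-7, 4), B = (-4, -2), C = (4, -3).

Distances: d(A) ≈ 16.4012, d(B) ≈ 10.7703, d(C) ≈ 3.6056. Nearest: C = (4, -3) with distance 3.6056.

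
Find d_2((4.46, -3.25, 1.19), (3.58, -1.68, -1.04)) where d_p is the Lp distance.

(Σ|x_i - y_i|^2)^(1/2) = (|4.46 - 3.58|^2 + |-3.25 - (-1.68)|^2 + |1.19 - (-1.04)|^2)^(1/2)
= (0.88^2 + 1.57^2 + 2.23^2)^(1/2) = (0.7744 + 2.4649 + 4.9729)^(1/2) = (8.2122)^(1/2) ≈ 2.8657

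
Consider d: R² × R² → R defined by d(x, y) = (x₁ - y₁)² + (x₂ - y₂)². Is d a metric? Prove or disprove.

No. The squared Euclidean distance fails the triangle inequality. Counterexample: x = (0, 0), y = (3, 2), z = (6, 4). d(x,z) = 6² + 4² = 52, but d(x,y) + d(y,z) = (3² + 2²) + (3² + 2²) = 13 + 13 = 26. Since 52 > 26, the triangle inequality is violated. (Note: √d, the ordinary Euclidean distance, IS a metric.)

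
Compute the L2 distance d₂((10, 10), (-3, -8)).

√(Σ(x_i - y_i)²) = √((10 - (-3))² + (10 - (-8))²)
= √(13² + 18²) = √(169 + 324) = √493 ≈ 22.2036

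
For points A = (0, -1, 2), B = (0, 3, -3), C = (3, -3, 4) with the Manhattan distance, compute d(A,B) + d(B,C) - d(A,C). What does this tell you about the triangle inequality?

d(A,B) = 0 + 4 + 5 = 9, d(B,C) = 3 + 6 + 7 = 16, d(A,C) = 3 + 2 + 2 = 7.
d(A,B) + d(B,C) - d(A,C) = 9 + 16 - 7 = 25 - 7 = 18. This is ≥ 0, so the triangle inequality holds for these points.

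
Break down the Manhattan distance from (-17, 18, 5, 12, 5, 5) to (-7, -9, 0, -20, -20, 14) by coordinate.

Σ|x_i - y_i| = |-17 - (-7)| + |18 - (-9)| + |5 - 0| + |12 - (-20)| + |5 - (-20)| + |5 - 14| = 10 + 27 + 5 + 32 + 25 + 9 = 108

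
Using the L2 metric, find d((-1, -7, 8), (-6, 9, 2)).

√(Σ(x_i - y_i)²) = √((-1 - (-6))² + (-7 - 9)² + (8 - 2)²)
= √(5² + (-16)² + 6²) = √(25 + 256 + 36) = √317 ≈ 17.8045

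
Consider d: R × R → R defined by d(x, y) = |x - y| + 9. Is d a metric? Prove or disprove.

No. d fails identity of indiscernibles (specifically d(x,x) = 0): d(5, 5) = |5 - 5| + 9 = 0 + 9 = 9 ≠ 0.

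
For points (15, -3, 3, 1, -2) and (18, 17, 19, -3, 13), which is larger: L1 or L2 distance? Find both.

L1 = |15 - 18| + |-3 - 17| + |3 - 19| + |1 - (-3)| + |-2 - 13| = 3 + 20 + 16 + 4 + 15 = 58
L2 = √(3² + 20² + 16² + 4² + 15²) = √906 ≈ 30.0998
L1 ≥ L2 always (equality iff movement is along one axis); L1 > L2 here.
Ratio L1/L2 = 58/√906 ≈ 1.9269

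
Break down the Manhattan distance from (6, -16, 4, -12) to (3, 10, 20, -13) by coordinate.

Σ|x_i - y_i| = |6 - 3| + |-16 - 10| + |4 - 20| + |-12 - (-13)| = 3 + 26 + 16 + 1 = 46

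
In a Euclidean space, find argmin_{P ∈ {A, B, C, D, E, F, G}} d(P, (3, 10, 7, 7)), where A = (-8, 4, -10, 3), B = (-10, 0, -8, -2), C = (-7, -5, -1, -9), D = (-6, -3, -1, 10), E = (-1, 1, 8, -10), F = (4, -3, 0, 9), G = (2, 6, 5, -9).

Distances: d(A) ≈ 21.4942, d(B) ≈ 23.9792, d(C) ≈ 25.3969, d(D) ≈ 17.9722, d(E) ≈ 19.6723, d(F) ≈ 14.9332, d(G) ≈ 16.6433. Nearest: F = (4, -3, 0, 9) with distance 14.9332.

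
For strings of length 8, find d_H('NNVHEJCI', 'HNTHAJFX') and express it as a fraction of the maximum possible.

Differing positions: 1, 3, 5, 7, 8. Hamming distance = 5. The maximum possible Hamming distance for length-8 strings is 8, so d_H/8 = 5/8 = 0.625.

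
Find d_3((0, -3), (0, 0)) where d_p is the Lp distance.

(Σ|x_i - y_i|^3)^(1/3) = (|0 - 0|^3 + |-3 - 0|^3)^(1/3)
= (0^3 + 3^3)^(1/3) = (0 + 27)^(1/3) = (27)^(1/3) = 3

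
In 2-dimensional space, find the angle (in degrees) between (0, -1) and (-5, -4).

With u = (0, -1), v = (-5, -4):
u·v = 0·(-5) + (-1)·(-4) = 0 + 4 = 4.
|u| = √(0² + (-1)²) = √1, |v| = √((-5)² + (-4)²) = √41, so |u||v| = √(1·41) = √41.
cos θ = (u·v)/(|u||v|) = 4/√41 ≈ 0.624695
θ = arccos(0.624695) ≈ 51.34°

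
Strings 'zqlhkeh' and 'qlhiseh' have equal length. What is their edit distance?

Let D[i][j] be the edit distance between the first i characters of 'zqlhkeh' and the first j characters of 'qlhiseh', with D[i][0] = i, D[0][j] = j, and D[i][j] = D[i-1][j-1] if the characters match, else 1 + min(D[i-1][j], D[i][j-1], D[i-1][j-1]). Filling the table (rows: prefixes of 'zqlhkeh', columns: prefixes of 'qlhiseh'):
     ε  q  l  h  i  s  e  h
  ε  0  1  2  3  4  5  6  7
  z  1  1  2  3  4  5  6  7
  q  2  1  2  3  4  5  6  7
  l  3  2  1  2  3  4  5  6
  h  4  3  2  1  2  3  4  5
  k  5  4  3  2  2  3  4  5
  e  6  5  4  3  3  3  3  4
  h  7  6  5  4  4  4  4  3
The bottom-right entry gives D[7][7] = 3, so no sequence of fewer than 3 edits works. Backtracking through the table gives one optimal edit sequence (3 edits):
  zqlhkeh → qlhkeh (del z @1)
  qlhkeh → qlhikeh (ins i @4)
  qlhikeh → qlhiseh (sub k→s @5)
Edit distance = 3.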